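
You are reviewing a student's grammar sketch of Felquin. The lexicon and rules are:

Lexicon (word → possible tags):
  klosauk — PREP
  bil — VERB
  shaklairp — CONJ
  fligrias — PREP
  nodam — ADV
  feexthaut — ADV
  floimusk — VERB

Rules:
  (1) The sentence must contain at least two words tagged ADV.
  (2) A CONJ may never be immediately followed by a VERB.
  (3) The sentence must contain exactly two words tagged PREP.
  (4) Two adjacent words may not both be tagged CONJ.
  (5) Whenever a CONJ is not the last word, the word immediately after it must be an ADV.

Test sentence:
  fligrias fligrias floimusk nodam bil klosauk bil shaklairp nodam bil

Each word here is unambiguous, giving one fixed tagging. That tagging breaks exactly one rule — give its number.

Fixed tagging: PREP PREP VERB ADV VERB PREP VERB CONJ ADV VERB.
Rule check: R1 pass, R2 pass, R3 fail, R4 pass, R5 pass.
Only rule 3 fails.

3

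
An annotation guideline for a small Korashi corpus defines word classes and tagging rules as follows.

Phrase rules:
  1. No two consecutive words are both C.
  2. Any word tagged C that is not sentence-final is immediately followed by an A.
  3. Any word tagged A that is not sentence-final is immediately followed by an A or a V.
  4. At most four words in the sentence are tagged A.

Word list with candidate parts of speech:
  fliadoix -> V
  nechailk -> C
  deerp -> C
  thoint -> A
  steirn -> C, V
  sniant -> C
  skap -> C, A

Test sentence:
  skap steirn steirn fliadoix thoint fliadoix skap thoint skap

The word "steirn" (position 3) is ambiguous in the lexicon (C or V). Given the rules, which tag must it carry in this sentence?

V

Candidates per position — 1:skap {C,A}; 2:steirn {C,V}; 3:steirn {C,V}; 4:fliadoix {V}; 5:thoint {A}; 6:fliadoix {V}; 7:skap {C,A}; 8:thoint {A}; 9:skap {C,A}.
Word 1 cannot be C — rule 2 would then fail for every completion. It is A.
Word 2 cannot be C — rule 2 would then fail for every completion. It is V.
Word 3 cannot be C — rule 2 would then fail for every completion. It is V.
Word 9 cannot be C — rule 3 would then fail for every completion. It is A.
Word 7 cannot be A — rule 4 would then fail for every completion. It is C.
The unique satisfying tagging is: A V V V A V C A A.
Check: rule 1 ✓; rule 2 ✓; rule 3 ✓; rule 4 ✓.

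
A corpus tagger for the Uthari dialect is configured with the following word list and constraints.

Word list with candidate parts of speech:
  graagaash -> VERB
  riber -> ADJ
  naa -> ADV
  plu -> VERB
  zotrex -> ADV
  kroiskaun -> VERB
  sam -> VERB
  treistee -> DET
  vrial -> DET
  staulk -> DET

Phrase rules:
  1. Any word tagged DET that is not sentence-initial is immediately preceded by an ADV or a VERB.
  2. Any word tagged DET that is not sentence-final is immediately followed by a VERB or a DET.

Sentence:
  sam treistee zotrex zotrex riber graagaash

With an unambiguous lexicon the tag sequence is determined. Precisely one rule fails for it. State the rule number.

Fixed tagging: VERB DET ADV ADV ADJ VERB.
Rule check: R1 holds, R2 violated.
Only rule 2 fails.

2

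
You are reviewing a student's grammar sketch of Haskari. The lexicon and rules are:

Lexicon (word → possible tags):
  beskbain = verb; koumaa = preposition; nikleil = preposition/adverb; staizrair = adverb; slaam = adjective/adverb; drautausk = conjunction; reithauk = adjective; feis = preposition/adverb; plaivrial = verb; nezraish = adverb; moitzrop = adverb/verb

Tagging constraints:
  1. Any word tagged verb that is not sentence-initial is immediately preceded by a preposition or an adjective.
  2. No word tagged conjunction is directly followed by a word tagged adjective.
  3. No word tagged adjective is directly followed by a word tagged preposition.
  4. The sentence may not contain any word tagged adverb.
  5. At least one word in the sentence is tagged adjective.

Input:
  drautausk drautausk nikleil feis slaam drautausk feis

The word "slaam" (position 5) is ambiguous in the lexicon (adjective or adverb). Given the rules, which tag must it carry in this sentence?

Candidates per position — 1:drautausk {conjunction}; 2:drautausk {conjunction}; 3:nikleil {preposition,adverb}; 4:feis {preposition,adverb}; 5:slaam {adjective,adverb}; 6:drautausk {conjunction}; 7:feis {preposition,adverb}.
At position 3, choosing adverb makes rule 4 impossible to satisfy; hence preposition.
At position 4, choosing adverb makes rule 4 impossible to satisfy; hence preposition.
At position 5, choosing adverb makes rule 4 impossible to satisfy; hence adjective.
At position 7, choosing adverb makes rule 4 impossible to satisfy; hence preposition.
That leaves exactly one tagging: conjunction conjunction preposition preposition adjective conjunction preposition.
Rule-by-rule: rule 1 ✓; rule 2 ✓; rule 3 ✓; rule 4 ✓; rule 5 ✓.

adjective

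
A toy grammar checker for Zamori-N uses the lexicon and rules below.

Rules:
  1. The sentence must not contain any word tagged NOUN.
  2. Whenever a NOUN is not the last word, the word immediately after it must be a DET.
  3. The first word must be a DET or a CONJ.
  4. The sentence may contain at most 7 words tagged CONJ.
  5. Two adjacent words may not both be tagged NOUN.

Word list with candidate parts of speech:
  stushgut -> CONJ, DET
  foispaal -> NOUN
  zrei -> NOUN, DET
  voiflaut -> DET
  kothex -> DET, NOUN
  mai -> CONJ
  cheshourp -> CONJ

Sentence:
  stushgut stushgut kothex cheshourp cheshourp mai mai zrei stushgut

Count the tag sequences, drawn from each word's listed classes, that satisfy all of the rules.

Candidates per position — 1:stushgut {CONJ,DET}; 2:stushgut {CONJ,DET}; 3:kothex {DET,NOUN}; 4:cheshourp {CONJ}; 5:cheshourp {CONJ}; 6:mai {CONJ}; 7:mai {CONJ}; 8:zrei {NOUN,DET}; 9:stushgut {CONJ,DET}.
There are 32 candidate sequences in total.
Checking each against the rules leaves 8 sequences.
Count = 8.

8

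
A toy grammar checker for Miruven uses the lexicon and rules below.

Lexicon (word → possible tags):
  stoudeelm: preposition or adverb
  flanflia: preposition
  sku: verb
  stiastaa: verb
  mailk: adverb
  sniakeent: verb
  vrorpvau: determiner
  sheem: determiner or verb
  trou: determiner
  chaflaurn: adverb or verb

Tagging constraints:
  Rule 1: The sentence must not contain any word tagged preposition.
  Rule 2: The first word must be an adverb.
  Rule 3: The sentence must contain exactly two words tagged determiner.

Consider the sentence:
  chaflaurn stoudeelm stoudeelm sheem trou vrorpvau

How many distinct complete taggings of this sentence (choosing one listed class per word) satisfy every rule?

1

Candidates per position — 1:chaflaurn {adverb,verb}; 2:stoudeelm {preposition,adverb}; 3:stoudeelm {preposition,adverb}; 4:sheem {determiner,verb}; 5:trou {determiner}; 6:vrorpvau {determiner}.
There are 16 candidate sequences in total.
The sequences that satisfy every rule: adverb adverb adverb verb determiner determiner.
Count = 1.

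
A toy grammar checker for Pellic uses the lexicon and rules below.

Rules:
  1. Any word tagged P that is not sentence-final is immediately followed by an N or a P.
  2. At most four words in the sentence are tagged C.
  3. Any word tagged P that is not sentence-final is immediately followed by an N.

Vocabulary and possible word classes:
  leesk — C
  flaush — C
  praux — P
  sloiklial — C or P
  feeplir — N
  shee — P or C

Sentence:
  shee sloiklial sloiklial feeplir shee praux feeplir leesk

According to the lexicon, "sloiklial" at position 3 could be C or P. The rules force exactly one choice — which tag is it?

P

Candidates per position — 1:shee {P,C}; 2:sloiklial {C,P}; 3:sloiklial {C,P}; 4:feeplir {N}; 5:shee {P,C}; 6:praux {P}; 7:feeplir {N}; 8:leesk {C}.
Position 1: P is ruled out by rule 3; that leaves C.
Position 2: P is ruled out by rule 3; that leaves C.
Position 5: P is ruled out by rule 3; that leaves C.
Position 3: C is ruled out by rule 2; that leaves P.
The unique satisfying tagging is: C C P N C P N C.
Check: rule 1 holds; rule 2 holds; rule 3 holds.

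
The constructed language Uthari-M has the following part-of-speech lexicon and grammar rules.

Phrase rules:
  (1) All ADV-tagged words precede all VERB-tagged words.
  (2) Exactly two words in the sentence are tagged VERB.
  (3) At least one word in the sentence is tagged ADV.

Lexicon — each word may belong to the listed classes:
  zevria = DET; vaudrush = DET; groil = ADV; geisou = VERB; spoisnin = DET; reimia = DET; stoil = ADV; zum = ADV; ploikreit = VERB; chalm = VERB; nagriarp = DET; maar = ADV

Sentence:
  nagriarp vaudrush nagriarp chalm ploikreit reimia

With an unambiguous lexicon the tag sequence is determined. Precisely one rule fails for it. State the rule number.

Fixed tagging: DET DET DET VERB VERB DET.
Rule check: R1 pass, R2 pass, R3 fail.
Only rule 3 fails.

3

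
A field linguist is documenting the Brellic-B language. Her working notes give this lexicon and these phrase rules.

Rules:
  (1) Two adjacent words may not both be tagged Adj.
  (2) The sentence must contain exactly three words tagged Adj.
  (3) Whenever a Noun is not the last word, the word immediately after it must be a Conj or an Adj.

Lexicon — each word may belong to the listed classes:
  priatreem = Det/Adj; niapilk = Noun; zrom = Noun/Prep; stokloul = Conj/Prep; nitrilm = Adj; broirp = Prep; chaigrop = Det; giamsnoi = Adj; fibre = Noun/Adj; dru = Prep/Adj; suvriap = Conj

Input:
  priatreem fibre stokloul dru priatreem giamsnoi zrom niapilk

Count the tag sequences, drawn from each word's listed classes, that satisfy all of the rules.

3

Candidates per position — 1:priatreem {Det,Adj}; 2:fibre {Noun,Adj}; 3:stokloul {Conj,Prep}; 4:dru {Prep,Adj}; 5:priatreem {Det,Adj}; 6:giamsnoi {Adj}; 7:zrom {Noun,Prep}; 8:niapilk {Noun}.
There are 64 candidate sequences in total.
The sequences that satisfy every rule: Det Adj Conj Adj Det Adj Prep Noun; Det Adj Prep Adj Det Adj Prep Noun; Adj Noun Conj Adj Det Adj Prep Noun.
Count = 3.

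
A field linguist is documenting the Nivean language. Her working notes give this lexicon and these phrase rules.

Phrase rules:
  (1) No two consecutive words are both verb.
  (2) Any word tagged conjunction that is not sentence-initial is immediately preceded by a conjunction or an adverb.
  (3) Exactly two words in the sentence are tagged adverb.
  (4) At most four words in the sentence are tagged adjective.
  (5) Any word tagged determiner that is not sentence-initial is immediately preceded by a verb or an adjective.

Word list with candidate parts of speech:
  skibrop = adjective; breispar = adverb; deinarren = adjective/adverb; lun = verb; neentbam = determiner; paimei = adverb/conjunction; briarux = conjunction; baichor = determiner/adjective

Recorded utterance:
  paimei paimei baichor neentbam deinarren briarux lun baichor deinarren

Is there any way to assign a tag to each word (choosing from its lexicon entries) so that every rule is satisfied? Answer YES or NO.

YES

Candidates per position — 1:paimei {adverb,conjunction}; 2:paimei {adverb,conjunction}; 3:baichor {determiner,adjective}; 4:neentbam {determiner}; 5:deinarren {adjective,adverb}; 6:briarux {conjunction}; 7:lun {verb}; 8:baichor {determiner,adjective}; 9:deinarren {adjective,adverb}.
One satisfying assignment: adverb conjunction adjective determiner adverb conjunction verb determiner adjective.
Checking: rule 1 holds; rule 2 holds; rule 3 holds; rule 4 holds; rule 5 holds.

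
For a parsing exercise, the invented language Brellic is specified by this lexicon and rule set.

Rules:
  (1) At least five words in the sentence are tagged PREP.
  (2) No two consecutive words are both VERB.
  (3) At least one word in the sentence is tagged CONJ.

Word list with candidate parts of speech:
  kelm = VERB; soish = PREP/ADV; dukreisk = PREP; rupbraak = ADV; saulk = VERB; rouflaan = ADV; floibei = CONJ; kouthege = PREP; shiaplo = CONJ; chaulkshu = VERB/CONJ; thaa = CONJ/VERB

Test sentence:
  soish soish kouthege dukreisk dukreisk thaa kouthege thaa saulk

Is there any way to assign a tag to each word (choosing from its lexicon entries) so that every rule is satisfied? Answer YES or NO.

Candidates per position — 1:soish {PREP,ADV}; 2:soish {PREP,ADV}; 3:kouthege {PREP}; 4:dukreisk {PREP}; 5:dukreisk {PREP}; 6:thaa {CONJ,VERB}; 7:kouthege {PREP}; 8:thaa {CONJ,VERB}; 9:saulk {VERB}.
One satisfying assignment: PREP PREP PREP PREP PREP VERB PREP CONJ VERB.
Verifying each rule — rule 1 ✓; rule 2 ✓; rule 3 ✓.

YES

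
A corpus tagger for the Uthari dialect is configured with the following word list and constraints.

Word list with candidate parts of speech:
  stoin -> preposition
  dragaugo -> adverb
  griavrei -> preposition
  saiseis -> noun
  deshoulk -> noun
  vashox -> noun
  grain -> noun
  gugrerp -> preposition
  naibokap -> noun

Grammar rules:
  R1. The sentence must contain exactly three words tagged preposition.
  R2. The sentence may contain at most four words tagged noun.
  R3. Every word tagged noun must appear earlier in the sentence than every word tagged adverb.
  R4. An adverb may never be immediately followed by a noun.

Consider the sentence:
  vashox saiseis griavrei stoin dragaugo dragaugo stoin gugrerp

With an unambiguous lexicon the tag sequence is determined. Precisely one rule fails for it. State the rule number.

Fixed tagging: noun noun preposition preposition adverb adverb preposition preposition.
Checking each rule: R1 fail, R2 pass, R3 pass, R4 pass.
Only rule 1 fails.

1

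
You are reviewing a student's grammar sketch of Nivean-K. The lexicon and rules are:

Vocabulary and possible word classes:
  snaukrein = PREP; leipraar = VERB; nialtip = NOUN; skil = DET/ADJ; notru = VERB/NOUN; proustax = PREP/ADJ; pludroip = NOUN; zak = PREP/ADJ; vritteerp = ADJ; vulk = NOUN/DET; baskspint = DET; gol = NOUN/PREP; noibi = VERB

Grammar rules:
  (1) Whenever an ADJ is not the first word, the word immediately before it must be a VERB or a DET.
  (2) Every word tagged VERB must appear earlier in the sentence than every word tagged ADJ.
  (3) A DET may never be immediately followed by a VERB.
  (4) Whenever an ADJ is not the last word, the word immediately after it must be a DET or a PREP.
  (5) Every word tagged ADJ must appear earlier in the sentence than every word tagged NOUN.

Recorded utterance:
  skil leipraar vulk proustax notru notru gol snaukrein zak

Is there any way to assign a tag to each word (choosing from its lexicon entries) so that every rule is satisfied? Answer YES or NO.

Candidates per position — 1:skil {DET,ADJ}; 2:leipraar {VERB}; 3:vulk {NOUN,DET}; 4:proustax {PREP,ADJ}; 5:notru {VERB,NOUN}; 6:notru {VERB,NOUN}; 7:gol {NOUN,PREP}; 8:snaukrein {PREP}; 9:zak {PREP,ADJ}.
Every candidate sequence violates at least one rule; no consistent tagging exists.

NO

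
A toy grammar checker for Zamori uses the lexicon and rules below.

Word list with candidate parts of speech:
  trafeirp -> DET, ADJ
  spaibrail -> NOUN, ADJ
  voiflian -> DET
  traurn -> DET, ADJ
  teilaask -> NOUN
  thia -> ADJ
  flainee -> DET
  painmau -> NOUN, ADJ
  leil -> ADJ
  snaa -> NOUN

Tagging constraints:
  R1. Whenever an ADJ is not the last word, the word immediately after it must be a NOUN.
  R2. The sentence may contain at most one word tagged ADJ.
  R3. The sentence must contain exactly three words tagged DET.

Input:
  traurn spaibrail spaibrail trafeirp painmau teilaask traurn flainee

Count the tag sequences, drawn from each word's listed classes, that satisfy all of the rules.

2

Candidates per position — 1:traurn {DET,ADJ}; 2:spaibrail {NOUN,ADJ}; 3:spaibrail {NOUN,ADJ}; 4:trafeirp {DET,ADJ}; 5:painmau {NOUN,ADJ}; 6:teilaask {NOUN}; 7:traurn {DET,ADJ}; 8:flainee {DET}.
There are 64 candidate sequences in total.
The sequences that satisfy every rule: DET NOUN NOUN ADJ NOUN NOUN DET DET; ADJ NOUN NOUN DET NOUN NOUN DET DET.
Count = 2.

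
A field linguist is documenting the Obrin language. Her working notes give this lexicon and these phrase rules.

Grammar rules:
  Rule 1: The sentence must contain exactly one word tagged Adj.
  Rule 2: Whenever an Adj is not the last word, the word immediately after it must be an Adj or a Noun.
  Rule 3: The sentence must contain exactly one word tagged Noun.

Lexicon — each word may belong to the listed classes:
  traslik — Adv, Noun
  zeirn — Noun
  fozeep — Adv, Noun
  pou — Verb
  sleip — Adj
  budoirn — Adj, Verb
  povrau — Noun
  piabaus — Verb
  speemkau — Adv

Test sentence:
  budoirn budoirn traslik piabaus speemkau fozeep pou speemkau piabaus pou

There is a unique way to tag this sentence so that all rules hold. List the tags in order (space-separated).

Candidates per position — 1:budoirn {Adj,Verb}; 2:budoirn {Adj,Verb}; 3:traslik {Adv,Noun}; 4:piabaus {Verb}; 5:speemkau {Adv}; 6:fozeep {Adv,Noun}; 7:pou {Verb}; 8:speemkau {Adv}; 9:piabaus {Verb}; 10:pou {Verb}.
The remaining ambiguous positions (1, 2, 3, 6) are resolved jointly — only one combination satisfies every rule.
The only consistent sequence is: Verb Adj Noun Verb Adv Adv Verb Adv Verb Verb.
Check: rule 1 holds; rule 2 holds; rule 3 holds.

Verb Adj Noun Verb Adv Adv Verb Adv Verb Verb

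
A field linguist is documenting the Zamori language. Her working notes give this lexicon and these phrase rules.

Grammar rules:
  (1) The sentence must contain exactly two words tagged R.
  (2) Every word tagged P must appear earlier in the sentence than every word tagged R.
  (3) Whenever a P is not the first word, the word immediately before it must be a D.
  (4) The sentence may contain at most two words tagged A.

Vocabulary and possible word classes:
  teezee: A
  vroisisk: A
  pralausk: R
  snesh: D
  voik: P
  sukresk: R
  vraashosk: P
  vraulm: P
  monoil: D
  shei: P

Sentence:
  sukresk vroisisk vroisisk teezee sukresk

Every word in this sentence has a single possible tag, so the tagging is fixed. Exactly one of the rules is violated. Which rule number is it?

4

Fixed tagging: R A A A R.
Applying the rules: R1 pass, R2 pass, R3 pass, R4 fail.
Only rule 4 fails.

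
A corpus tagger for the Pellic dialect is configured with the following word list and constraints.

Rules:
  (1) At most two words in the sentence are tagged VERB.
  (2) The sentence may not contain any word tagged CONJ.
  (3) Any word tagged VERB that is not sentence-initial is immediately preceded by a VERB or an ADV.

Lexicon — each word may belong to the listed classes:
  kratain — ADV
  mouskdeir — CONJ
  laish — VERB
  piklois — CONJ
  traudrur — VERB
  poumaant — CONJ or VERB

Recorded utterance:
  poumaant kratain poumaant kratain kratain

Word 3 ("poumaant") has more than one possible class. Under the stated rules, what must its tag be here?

Candidates per position — 1:poumaant {CONJ,VERB}; 2:kratain {ADV}; 3:poumaant {CONJ,VERB}; 4:kratain {ADV}; 5:kratain {ADV}.
Word 1 cannot be CONJ — rule 2 would then fail for every completion. It is VERB.
Word 3 cannot be CONJ — rule 2 would then fail for every completion. It is VERB.
So the tagging must be: VERB ADV VERB ADV ADV.
Checking: rule 1 satisfied; rule 2 satisfied; rule 3 satisfied.

VERB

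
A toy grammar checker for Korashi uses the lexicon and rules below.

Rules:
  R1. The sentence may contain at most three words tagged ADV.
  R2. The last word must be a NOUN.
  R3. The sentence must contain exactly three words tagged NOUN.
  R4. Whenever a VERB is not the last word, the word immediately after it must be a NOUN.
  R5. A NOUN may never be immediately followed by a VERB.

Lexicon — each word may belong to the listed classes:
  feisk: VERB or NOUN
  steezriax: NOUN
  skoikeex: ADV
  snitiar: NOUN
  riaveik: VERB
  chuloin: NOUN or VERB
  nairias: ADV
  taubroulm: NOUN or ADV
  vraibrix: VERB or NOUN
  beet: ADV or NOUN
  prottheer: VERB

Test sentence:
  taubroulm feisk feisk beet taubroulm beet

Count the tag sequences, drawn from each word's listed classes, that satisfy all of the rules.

Candidates per position — 1:taubroulm {NOUN,ADV}; 2:feisk {VERB,NOUN}; 3:feisk {VERB,NOUN}; 4:beet {ADV,NOUN}; 5:taubroulm {NOUN,ADV}; 6:beet {ADV,NOUN}.
There are 64 candidate sequences in total.
The sequences that satisfy every rule: ADV VERB NOUN ADV NOUN NOUN; ADV VERB NOUN NOUN ADV NOUN; ADV NOUN NOUN ADV ADV NOUN.
Count = 3.

3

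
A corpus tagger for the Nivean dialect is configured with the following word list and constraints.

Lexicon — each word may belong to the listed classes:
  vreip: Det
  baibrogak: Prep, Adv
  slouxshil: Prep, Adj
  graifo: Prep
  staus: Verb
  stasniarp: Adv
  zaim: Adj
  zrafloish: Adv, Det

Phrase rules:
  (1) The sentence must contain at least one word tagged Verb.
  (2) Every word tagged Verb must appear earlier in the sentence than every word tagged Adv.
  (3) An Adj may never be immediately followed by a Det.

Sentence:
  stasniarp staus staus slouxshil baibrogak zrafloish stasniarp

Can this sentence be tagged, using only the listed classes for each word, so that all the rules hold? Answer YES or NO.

NO

Candidates per position — 1:stasniarp {Adv}; 2:staus {Verb}; 3:staus {Verb}; 4:slouxshil {Prep,Adj}; 5:baibrogak {Prep,Adv}; 6:zrafloish {Adv,Det}; 7:stasniarp {Adv}.
Rule 2 cannot be satisfied by any choice of tags from the lexicon.
So there is no consistent tagging.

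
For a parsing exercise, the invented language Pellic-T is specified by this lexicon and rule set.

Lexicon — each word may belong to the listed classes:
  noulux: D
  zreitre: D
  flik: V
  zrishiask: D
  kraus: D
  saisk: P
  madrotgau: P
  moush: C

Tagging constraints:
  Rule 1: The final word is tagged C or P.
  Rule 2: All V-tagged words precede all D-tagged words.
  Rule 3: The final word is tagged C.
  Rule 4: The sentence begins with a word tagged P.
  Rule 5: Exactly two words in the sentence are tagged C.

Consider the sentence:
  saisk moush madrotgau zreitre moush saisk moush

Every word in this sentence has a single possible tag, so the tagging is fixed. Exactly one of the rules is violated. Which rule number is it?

Fixed tagging: P C P D C P C.
Rule check: R1 ok, R2 ok, R3 ok, R4 ok, R5 fails.
Only rule 5 fails.

5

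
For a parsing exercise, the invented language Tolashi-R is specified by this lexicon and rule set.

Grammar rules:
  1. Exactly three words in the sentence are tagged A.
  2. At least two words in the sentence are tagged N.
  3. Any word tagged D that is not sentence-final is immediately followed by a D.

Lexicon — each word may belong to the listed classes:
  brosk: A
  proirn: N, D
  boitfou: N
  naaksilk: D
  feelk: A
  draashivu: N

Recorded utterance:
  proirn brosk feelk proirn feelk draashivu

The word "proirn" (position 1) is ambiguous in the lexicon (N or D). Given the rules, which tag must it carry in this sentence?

N

Candidates per position — 1:proirn {N,D}; 2:brosk {A}; 3:feelk {A}; 4:proirn {N,D}; 5:feelk {A}; 6:draashivu {N}.
Word 1 cannot be D — rule 3 would then fail for every completion. It is N.
Word 4 cannot be D — rule 3 would then fail for every completion. It is N.
So the tagging must be: N A A N A N.
Verifying each rule — rule 1 holds; rule 2 holds; rule 3 holds.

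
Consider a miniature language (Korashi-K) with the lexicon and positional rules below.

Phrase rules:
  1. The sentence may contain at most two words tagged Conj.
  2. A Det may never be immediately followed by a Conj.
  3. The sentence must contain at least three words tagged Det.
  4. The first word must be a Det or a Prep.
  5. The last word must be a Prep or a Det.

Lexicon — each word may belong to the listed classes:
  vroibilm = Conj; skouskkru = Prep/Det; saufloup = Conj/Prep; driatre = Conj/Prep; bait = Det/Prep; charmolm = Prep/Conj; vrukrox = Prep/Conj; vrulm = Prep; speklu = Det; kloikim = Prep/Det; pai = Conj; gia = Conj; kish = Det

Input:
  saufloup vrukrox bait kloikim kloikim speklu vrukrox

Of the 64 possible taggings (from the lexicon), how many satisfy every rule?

8

Candidates per position — 1:saufloup {Conj,Prep}; 2:vrukrox {Prep,Conj}; 3:bait {Det,Prep}; 4:kloikim {Prep,Det}; 5:kloikim {Prep,Det}; 6:speklu {Det}; 7:vrukrox {Prep,Conj}.
There are 64 candidate sequences in total.
Checking each against the rules leaves 8 sequences.
Count = 8.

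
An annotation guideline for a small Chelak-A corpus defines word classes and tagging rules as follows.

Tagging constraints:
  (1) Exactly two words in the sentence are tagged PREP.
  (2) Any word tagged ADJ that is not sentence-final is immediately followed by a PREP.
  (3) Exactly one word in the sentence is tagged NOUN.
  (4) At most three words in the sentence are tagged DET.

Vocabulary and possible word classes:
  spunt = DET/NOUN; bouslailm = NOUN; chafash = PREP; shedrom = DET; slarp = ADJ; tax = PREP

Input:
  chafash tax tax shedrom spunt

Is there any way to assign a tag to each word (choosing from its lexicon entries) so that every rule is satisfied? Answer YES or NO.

NO

Candidates per position — 1:chafash {PREP}; 2:tax {PREP}; 3:tax {PREP}; 4:shedrom {DET}; 5:spunt {DET,NOUN}.
Rule 1 cannot be satisfied by any choice of tags from the lexicon.
So there is no consistent tagging.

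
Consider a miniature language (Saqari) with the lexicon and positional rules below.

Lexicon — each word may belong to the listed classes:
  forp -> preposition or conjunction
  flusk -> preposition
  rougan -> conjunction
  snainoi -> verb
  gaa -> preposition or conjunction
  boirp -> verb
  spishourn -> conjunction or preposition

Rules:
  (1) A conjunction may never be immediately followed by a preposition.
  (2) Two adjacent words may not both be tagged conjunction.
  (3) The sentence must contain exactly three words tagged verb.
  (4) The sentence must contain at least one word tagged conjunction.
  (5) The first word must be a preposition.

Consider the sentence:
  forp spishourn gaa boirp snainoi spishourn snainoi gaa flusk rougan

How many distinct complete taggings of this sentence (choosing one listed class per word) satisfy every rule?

Candidates per position — 1:forp {preposition,conjunction}; 2:spishourn {conjunction,preposition}; 3:gaa {preposition,conjunction}; 4:boirp {verb}; 5:snainoi {verb}; 6:spishourn {conjunction,preposition}; 7:snainoi {verb}; 8:gaa {preposition,conjunction}; 9:flusk {preposition}; 10:rougan {conjunction}.
There are 32 candidate sequences in total.
The sequences that satisfy every rule: preposition preposition preposition verb verb conjunction verb preposition preposition conjunction; preposition preposition preposition verb verb preposition verb preposition preposition conjunction; preposition preposition conjunction verb verb conjunction verb preposition preposition conjunction; preposition preposition conjunction verb verb preposition verb preposition preposition conjunction.
Count = 4.

4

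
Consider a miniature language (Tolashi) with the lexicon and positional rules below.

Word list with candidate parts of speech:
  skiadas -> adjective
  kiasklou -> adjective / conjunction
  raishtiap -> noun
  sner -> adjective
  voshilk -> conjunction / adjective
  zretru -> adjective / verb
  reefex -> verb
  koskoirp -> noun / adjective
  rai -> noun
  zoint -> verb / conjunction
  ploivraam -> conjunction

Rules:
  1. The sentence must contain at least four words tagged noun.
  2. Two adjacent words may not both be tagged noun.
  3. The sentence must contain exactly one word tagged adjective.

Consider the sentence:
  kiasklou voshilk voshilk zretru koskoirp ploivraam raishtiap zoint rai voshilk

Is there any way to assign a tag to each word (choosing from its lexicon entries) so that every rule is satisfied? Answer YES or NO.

NO

Candidates per position — 1:kiasklou {adjective,conjunction}; 2:voshilk {conjunction,adjective}; 3:voshilk {conjunction,adjective}; 4:zretru {adjective,verb}; 5:koskoirp {noun,adjective}; 6:ploivraam {conjunction}; 7:raishtiap {noun}; 8:zoint {verb,conjunction}; 9:rai {noun}; 10:voshilk {conjunction,adjective}.
Rule 1 cannot be satisfied by any choice of tags from the lexicon.
So there is no consistent tagging.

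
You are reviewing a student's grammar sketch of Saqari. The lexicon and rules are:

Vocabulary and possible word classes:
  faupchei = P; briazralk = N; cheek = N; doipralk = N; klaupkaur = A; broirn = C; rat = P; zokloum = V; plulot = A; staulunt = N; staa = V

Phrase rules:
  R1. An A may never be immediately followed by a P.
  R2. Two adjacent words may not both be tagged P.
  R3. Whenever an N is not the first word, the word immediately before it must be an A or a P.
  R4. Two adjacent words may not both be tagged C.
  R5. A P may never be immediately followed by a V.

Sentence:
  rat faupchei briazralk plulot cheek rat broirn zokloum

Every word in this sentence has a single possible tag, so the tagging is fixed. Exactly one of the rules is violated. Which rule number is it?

Fixed tagging: P P N A N P C V.
Rule check: R1 holds, R2 violated, R3 holds, R4 holds, R5 holds.
Only rule 2 fails.

2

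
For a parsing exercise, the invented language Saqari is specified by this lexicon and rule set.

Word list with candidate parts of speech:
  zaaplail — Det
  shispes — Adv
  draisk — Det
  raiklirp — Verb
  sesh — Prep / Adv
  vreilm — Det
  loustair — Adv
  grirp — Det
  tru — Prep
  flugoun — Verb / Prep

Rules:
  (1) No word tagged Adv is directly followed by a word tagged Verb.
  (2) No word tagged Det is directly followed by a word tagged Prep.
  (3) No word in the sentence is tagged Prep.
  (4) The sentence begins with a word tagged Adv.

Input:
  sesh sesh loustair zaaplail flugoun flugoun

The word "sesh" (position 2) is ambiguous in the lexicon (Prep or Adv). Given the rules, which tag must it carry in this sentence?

Candidates per position — 1:sesh {Prep,Adv}; 2:sesh {Prep,Adv}; 3:loustair {Adv}; 4:zaaplail {Det}; 5:flugoun {Verb,Prep}; 6:flugoun {Verb,Prep}.
If word 1 were Prep, no tagging could satisfy rule 3; so word 1 is Adv.
If word 2 were Prep, no tagging could satisfy rule 3; so word 2 is Adv.
If word 5 were Prep, no tagging could satisfy rule 2; so word 5 is Verb.
If word 6 were Prep, no tagging could satisfy rule 3; so word 6 is Verb.
So the tagging must be: Adv Adv Adv Det Verb Verb.
Rule-by-rule: rule 1 satisfied; rule 2 satisfied; rule 3 satisfied; rule 4 satisfied.

Adv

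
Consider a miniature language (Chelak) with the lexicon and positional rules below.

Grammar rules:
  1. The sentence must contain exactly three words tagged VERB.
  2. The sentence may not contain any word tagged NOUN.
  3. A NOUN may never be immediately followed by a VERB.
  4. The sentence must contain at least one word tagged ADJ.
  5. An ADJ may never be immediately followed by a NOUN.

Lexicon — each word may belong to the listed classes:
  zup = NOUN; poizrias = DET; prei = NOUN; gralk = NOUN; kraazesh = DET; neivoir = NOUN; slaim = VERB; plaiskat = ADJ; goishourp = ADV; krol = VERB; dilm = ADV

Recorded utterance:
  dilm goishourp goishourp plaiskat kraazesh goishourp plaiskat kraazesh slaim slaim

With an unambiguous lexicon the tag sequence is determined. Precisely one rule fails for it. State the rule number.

1

Fixed tagging: ADV ADV ADV ADJ DET ADV ADJ DET VERB VERB.
Applying the rules: R1 fail, R2 pass, R3 pass, R4 pass, R5 pass.
Only rule 1 fails.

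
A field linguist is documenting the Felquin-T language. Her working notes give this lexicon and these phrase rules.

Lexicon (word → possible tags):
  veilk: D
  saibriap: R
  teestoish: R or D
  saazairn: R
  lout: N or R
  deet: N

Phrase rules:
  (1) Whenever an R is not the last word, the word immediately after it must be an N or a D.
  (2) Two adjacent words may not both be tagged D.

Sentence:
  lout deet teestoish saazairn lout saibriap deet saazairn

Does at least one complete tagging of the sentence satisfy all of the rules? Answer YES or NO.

Candidates per position — 1:lout {N,R}; 2:deet {N}; 3:teestoish {R,D}; 4:saazairn {R}; 5:lout {N,R}; 6:saibriap {R}; 7:deet {N}; 8:saazairn {R}.
One satisfying assignment: R N D R N R N R.
Verifying each rule — rule 1 ok; rule 2 ok.

YES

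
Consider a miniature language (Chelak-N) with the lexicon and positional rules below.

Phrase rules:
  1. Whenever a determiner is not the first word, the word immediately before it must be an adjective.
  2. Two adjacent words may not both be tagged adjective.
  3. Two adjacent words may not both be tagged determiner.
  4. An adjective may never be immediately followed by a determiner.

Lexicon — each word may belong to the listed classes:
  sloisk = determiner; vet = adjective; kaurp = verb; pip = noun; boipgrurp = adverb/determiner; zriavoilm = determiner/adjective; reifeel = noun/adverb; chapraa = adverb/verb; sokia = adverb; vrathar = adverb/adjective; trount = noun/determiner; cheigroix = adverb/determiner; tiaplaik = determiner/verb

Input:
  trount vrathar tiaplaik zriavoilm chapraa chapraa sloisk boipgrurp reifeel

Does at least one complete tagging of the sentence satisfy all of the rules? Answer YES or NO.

NO

Candidates per position — 1:trount {noun,determiner}; 2:vrathar {adverb,adjective}; 3:tiaplaik {determiner,verb}; 4:zriavoilm {determiner,adjective}; 5:chapraa {adverb,verb}; 6:chapraa {adverb,verb}; 7:sloisk {determiner}; 8:boipgrurp {adverb,determiner}; 9:reifeel {noun,adverb}.
Rule 1 cannot be satisfied by any choice of tags from the lexicon.
So there is no consistent tagging.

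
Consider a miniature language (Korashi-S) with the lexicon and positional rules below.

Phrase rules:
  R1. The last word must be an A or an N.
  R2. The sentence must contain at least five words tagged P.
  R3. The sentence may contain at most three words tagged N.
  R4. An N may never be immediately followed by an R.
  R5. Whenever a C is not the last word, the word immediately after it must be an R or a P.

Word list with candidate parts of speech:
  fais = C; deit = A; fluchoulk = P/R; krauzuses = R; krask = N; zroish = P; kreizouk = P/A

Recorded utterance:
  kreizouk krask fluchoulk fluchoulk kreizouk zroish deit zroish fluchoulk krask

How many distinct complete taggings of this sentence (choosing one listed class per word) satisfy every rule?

11

Candidates per position — 1:kreizouk {P,A}; 2:krask {N}; 3:fluchoulk {P,R}; 4:fluchoulk {P,R}; 5:kreizouk {P,A}; 6:zroish {P}; 7:deit {A}; 8:zroish {P}; 9:fluchoulk {P,R}; 10:krask {N}.
There are 32 candidate sequences in total.
Checking each against the rules leaves 11 sequences.
Count = 11.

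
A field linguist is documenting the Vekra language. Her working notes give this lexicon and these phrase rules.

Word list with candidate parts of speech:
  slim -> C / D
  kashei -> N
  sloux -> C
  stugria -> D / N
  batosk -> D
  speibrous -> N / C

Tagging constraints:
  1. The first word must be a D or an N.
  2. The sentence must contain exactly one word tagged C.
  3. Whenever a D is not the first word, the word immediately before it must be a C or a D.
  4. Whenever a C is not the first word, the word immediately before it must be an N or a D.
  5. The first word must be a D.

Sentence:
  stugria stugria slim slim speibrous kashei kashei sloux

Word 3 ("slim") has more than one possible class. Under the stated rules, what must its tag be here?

D

Candidates per position — 1:stugria {D,N}; 2:stugria {D,N}; 3:slim {C,D}; 4:slim {C,D}; 5:speibrous {N,C}; 6:kashei {N}; 7:kashei {N}; 8:sloux {C}.
If word 1 were N, no tagging could satisfy rule 5; so word 1 is D.
If word 3 were C, no tagging could satisfy rule 2; so word 3 is D.
If word 4 were C, no tagging could satisfy rule 2; so word 4 is D.
If word 5 were C, no tagging could satisfy rule 2; so word 5 is N.
If word 2 were N, no tagging could satisfy rule 3; so word 2 is D.
The unique satisfying tagging is: D D D D N N N C.
Check: rule 1 satisfied; rule 2 satisfied; rule 3 satisfied; rule 4 satisfied; rule 5 satisfied.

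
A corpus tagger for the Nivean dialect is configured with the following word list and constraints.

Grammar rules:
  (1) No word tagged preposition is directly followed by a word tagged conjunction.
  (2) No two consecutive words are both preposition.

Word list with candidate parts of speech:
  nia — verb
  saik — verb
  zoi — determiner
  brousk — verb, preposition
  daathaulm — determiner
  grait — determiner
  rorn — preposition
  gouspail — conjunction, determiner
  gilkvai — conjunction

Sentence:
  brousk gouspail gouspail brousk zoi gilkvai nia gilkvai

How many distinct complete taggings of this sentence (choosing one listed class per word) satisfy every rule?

12

Candidates per position — 1:brousk {verb,preposition}; 2:gouspail {conjunction,determiner}; 3:gouspail {conjunction,determiner}; 4:brousk {verb,preposition}; 5:zoi {determiner}; 6:gilkvai {conjunction}; 7:nia {verb}; 8:gilkvai {conjunction}.
There are 16 candidate sequences in total.
Checking each against the rules leaves 12 sequences.
Count = 12.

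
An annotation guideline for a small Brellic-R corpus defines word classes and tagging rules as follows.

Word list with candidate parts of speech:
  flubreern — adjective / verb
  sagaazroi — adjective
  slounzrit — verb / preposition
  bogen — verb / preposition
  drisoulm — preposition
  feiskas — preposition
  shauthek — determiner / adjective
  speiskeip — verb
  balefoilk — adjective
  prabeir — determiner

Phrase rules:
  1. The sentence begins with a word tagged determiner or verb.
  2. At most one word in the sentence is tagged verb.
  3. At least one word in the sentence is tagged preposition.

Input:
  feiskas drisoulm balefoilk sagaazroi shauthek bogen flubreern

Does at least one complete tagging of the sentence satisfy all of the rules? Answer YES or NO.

NO

Candidates per position — 1:feiskas {preposition}; 2:drisoulm {preposition}; 3:balefoilk {adjective}; 4:sagaazroi {adjective}; 5:shauthek {determiner,adjective}; 6:bogen {verb,preposition}; 7:flubreern {adjective,verb}.
Rule 1 cannot be satisfied by any choice of tags from the lexicon.
So there is no consistent tagging.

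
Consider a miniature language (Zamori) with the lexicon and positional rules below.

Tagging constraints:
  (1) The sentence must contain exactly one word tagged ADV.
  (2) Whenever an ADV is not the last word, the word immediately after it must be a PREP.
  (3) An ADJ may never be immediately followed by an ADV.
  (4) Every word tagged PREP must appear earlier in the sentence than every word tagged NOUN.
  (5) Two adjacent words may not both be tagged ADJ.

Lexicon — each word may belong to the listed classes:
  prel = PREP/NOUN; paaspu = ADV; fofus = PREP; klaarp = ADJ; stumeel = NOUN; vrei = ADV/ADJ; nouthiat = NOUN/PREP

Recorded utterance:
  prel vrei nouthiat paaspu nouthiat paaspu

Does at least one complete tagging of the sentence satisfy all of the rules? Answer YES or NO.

NO

Candidates per position — 1:prel {PREP,NOUN}; 2:vrei {ADV,ADJ}; 3:nouthiat {NOUN,PREP}; 4:paaspu {ADV}; 5:nouthiat {NOUN,PREP}; 6:paaspu {ADV}.
Rule 1 cannot be satisfied by any choice of tags from the lexicon.
So there is no consistent tagging.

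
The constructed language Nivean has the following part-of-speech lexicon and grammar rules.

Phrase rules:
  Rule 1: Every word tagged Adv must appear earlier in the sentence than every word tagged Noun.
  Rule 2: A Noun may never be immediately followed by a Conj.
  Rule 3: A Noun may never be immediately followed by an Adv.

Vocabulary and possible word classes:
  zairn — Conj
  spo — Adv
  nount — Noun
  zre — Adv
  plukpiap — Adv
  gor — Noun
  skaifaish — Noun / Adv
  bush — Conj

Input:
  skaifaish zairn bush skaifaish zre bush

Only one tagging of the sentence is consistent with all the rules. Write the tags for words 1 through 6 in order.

Candidates per position — 1:skaifaish {Noun,Adv}; 2:zairn {Conj}; 3:bush {Conj}; 4:skaifaish {Noun,Adv}; 5:zre {Adv}; 6:bush {Conj}.
Position 1: tagging it Noun would leave rule 1 unsatisfiable, so it must be Adv.
Position 4: tagging it Noun would leave rule 1 unsatisfiable, so it must be Adv.
The only consistent sequence is: Adv Conj Conj Adv Adv Conj.
Verifying each rule — rule 1 ok; rule 2 ok; rule 3 ok.

Adv Conj Conj Adv Adv Conj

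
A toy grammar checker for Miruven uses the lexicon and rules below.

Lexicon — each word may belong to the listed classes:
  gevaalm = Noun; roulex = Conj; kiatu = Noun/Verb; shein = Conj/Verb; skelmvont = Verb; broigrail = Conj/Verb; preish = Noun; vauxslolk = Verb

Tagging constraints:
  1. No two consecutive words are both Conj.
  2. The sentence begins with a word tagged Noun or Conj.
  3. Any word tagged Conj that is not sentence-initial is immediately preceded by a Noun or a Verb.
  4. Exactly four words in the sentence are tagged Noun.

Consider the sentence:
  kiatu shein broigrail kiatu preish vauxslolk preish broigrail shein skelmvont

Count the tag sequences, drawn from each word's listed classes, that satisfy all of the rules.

Candidates per position — 1:kiatu {Noun,Verb}; 2:shein {Conj,Verb}; 3:broigrail {Conj,Verb}; 4:kiatu {Noun,Verb}; 5:preish {Noun}; 6:vauxslolk {Verb}; 7:preish {Noun}; 8:broigrail {Conj,Verb}; 9:shein {Conj,Verb}; 10:skelmvont {Verb}.
There are 64 candidate sequences in total.
Checking each against the rules leaves 9 sequences.
Count = 9.

9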